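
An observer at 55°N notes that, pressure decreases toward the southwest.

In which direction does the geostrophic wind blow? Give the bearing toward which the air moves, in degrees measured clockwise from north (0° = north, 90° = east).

315°

The pressure-gradient force points toward the southwest (bearing 225°).
Geostrophic balance: in the Northern Hemisphere the Coriolis force deflects motion to the right, so the geostrophic wind blows 90° to the right of the pressure-gradient force (low pressure on the left).
Rotating 225° by 90° clockwise gives 315° — the wind blows toward the northwest.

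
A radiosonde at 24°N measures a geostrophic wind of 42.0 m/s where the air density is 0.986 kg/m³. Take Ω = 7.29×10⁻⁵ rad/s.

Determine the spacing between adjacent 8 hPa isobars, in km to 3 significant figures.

326 km

Coriolis parameter at 24°N:
f = 2Ω sin φ = 2 × 7.29×10⁻⁵ × sin 24° = 5.93×10⁻⁵ s⁻¹
Geostrophic balance rearranged: |∂P/∂n| = f ρ V_g
|∂P/∂n| = 5.93×10⁻⁵ × 0.986 × 42.0 = 2.46×10⁻³ Pa/m
Isobar spacing: Δn = ΔP/|∂P/∂n| = 800 Pa / 2.46×10⁻³ Pa/m = 325756 m ≈ 326 km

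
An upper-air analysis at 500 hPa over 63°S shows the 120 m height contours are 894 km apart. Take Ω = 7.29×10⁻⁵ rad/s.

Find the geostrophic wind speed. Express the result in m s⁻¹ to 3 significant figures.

Coriolis parameter at 63°S:
f = 2Ω sin φ = 2 × 7.29×10⁻⁵ × sin 63° = 1.30×10⁻⁴ s⁻¹
Height gradient: |∂Z/∂n| = 120 m / 894000 m = 1.34×10⁻⁴
On a pressure surface, geostrophic balance gives V_g = (g/f)|∂Z/∂n|:
V_g = 9.81 × 1.34×10⁻⁴ / 1.30×10⁻⁴ = 10.1 m/s

10.1 m s⁻¹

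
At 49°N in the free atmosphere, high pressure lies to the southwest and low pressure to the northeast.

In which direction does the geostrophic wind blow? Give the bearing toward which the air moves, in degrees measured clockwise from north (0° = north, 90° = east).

135°

The pressure-gradient force points toward the northeast (bearing 045°).
Geostrophic balance: in the Northern Hemisphere the Coriolis force deflects motion to the right, so the geostrophic wind blows 90° to the right of the pressure-gradient force (low pressure on the left).
Rotating 045° by 90° clockwise gives 135° — the wind blows toward the southeast.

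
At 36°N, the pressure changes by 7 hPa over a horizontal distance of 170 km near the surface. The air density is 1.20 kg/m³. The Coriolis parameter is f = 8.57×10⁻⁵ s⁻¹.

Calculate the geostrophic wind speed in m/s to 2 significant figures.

40 m/s

Pressure gradient: |∂P/∂n| = 700 Pa / 170000 m = 4.12×10⁻³ Pa/m
Geostrophic balance (pressure-gradient force = Coriolis force):
V_g = (1/(fρ)) |∂P/∂n| = 4.12×10⁻³ / (8.57×10⁻⁵ × 1.20) = 40.0 m/s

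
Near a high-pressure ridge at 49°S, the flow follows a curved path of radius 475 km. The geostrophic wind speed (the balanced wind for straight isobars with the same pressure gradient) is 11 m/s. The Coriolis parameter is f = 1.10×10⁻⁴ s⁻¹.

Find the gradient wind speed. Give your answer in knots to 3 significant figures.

30.6 knots

Around a high, pressure-gradient force acts outward with centrifugal, so Coriolis balances both:
fV = (1/ρ)|∂P/∂n| + V²/R  →  V² − fR·V + fR·V_g = 0
With fR = 1.10×10⁻⁴ × 475×10³ m = 52.2 m/s:
V = [fR − √((fR)² − 4 fR V_g)]/2 = [52.2 − √(52.2² − 4×52.2×11)]/2 = 15.7 m/s
Supergeostrophic (V > V_g = 11 m/s), as expected around a high.
Converting: 15.7 m/s × 1.944 = 30.6 knots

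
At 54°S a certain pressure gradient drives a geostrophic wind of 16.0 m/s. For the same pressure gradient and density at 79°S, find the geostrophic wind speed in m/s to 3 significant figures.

13.2 m/s

With the same pressure gradient and density, V_g ∝ 1/f ∝ 1/sin φ.
V₂ = V₁ · sin φ₁ / sin φ₂ = 16.0 × sin 54° / sin 79°
V₂ = 16.0 × 0.8090/0.9816 = 13.2 m/s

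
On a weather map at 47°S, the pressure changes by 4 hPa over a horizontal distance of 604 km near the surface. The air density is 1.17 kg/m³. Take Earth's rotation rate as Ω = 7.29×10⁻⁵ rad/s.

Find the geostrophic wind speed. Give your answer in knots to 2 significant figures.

Coriolis parameter at 47°S:
f = 2Ω sin φ = 2 × 7.29×10⁻⁵ × sin 47° = 1.07×10⁻⁴ s⁻¹
Pressure gradient: |∂P/∂n| = 400 Pa / 604000 m = 6.62×10⁻⁴ Pa/m
Geostrophic balance (pressure-gradient force = Coriolis force):
V_g = (1/(fρ)) |∂P/∂n| = 6.62×10⁻⁴ / (1.07×10⁻⁴ × 1.17) = 5.31 m/s
Converting: 5.31 m/s × 1.944 = 10 knots

10 knots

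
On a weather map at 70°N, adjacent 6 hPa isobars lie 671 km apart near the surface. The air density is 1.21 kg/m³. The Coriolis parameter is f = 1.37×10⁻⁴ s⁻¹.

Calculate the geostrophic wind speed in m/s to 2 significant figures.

Pressure gradient: |∂P/∂n| = 600 Pa / 671000 m = 8.94×10⁻⁴ Pa/m
Geostrophic balance (pressure-gradient force = Coriolis force):
V_g = (1/(fρ)) |∂P/∂n| = 8.94×10⁻⁴ / (1.37×10⁻⁴ × 1.21) = 5.39 m/s

5.4 m/s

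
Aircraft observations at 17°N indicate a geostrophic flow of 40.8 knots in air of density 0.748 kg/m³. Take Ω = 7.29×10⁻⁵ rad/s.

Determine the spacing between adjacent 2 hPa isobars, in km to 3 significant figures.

Coriolis parameter at 17°N:
f = 2Ω sin φ = 2 × 7.29×10⁻⁵ × sin 17° = 4.26×10⁻⁵ s⁻¹
Wind speed in SI: 40.8 knots = 21.0 m/s
Geostrophic balance rearranged: |∂P/∂n| = f ρ V_g
|∂P/∂n| = 4.26×10⁻⁵ × 0.748 × 21.0 = 6.69×10⁻⁴ Pa/m
Isobar spacing: Δn = ΔP/|∂P/∂n| = 200 Pa / 6.69×10⁻⁴ Pa/m = 298839 m ≈ 299 km

299 km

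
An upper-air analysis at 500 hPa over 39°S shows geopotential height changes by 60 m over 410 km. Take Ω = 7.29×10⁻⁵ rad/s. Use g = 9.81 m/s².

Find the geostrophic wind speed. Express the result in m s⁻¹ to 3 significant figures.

Coriolis parameter at 39°S:
f = 2Ω sin φ = 2 × 7.29×10⁻⁵ × sin 39° = 9.18×10⁻⁵ s⁻¹
Height gradient: |∂Z/∂n| = 60 m / 410000 m = 1.46×10⁻⁴
On a pressure surface, geostrophic balance gives V_g = (g/f)|∂Z/∂n|:
V_g = 9.81 × 1.46×10⁻⁴ / 9.18×10⁻⁵ = 15.6 m/s

15.6 m s⁻¹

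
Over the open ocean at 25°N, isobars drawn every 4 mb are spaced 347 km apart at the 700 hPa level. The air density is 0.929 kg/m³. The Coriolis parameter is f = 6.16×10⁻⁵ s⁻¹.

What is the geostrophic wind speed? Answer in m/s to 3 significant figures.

Pressure gradient: |∂P/∂n| = 400 Pa / 347000 m = 1.15×10⁻³ Pa/m
Geostrophic balance (pressure-gradient force = Coriolis force):
V_g = (1/(fρ)) |∂P/∂n| = 1.15×10⁻³ / (6.16×10⁻⁵ × 0.929) = 20.1 m/s

20.1 m/s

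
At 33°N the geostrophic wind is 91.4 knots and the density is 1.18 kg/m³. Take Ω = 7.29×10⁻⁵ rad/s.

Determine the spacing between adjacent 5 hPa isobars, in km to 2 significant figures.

Coriolis parameter at 33°N:
f = 2Ω sin φ = 2 × 7.29×10⁻⁵ × sin 33° = 7.94×10⁻⁵ s⁻¹
Wind speed in SI: 91.4 knots = 47.0 m/s
Geostrophic balance rearranged: |∂P/∂n| = f ρ V_g
|∂P/∂n| = 7.94×10⁻⁵ × 1.18 × 47.0 = 4.41×10⁻³ Pa/m
Isobar spacing: Δn = ΔP/|∂P/∂n| = 500 Pa / 4.41×10⁻³ Pa/m = 113485 m ≈ 110 km

110 km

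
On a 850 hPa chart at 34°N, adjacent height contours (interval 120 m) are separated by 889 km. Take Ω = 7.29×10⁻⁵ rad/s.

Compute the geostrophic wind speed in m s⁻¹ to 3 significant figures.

Coriolis parameter at 34°N:
f = 2Ω sin φ = 2 × 7.29×10⁻⁵ × sin 34° = 8.15×10⁻⁵ s⁻¹
Height gradient: |∂Z/∂n| = 120 m / 889000 m = 1.35×10⁻⁴
On a pressure surface, geostrophic balance gives V_g = (g/f)|∂Z/∂n|:
V_g = 9.81 × 1.35×10⁻⁴ / 8.15×10⁻⁵ = 16.2 m/s

16.2 m s⁻¹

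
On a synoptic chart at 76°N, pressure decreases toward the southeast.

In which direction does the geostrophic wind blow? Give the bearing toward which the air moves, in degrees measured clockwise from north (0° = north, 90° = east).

The pressure-gradient force points toward the southeast (bearing 135°).
Geostrophic balance: in the Northern Hemisphere the Coriolis force deflects motion to the right, so the geostrophic wind blows 90° to the right of the pressure-gradient force (low pressure on the left).
Rotating 135° by 90° clockwise gives 225° — the wind blows toward the southwest.

225°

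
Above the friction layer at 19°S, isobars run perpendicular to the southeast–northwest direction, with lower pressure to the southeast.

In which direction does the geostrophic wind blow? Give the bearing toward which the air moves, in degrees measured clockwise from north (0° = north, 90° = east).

The pressure-gradient force points toward the southeast (bearing 135°).
Geostrophic balance: in the Southern Hemisphere the Coriolis force deflects motion to the left, so the geostrophic wind blows 90° to the left of the pressure-gradient force (low pressure on the right).
Rotating 135° by 90° counterclockwise gives 045° — the wind blows toward the northeast.

045°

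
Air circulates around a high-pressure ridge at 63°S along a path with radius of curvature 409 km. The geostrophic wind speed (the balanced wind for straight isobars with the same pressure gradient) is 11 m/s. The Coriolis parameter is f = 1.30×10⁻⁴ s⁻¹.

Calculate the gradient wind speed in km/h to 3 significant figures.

56.0 km/h

Around a high, pressure-gradient force acts outward with centrifugal, so Coriolis balances both:
fV = (1/ρ)|∂P/∂n| + V²/R  →  V² − fR·V + fR·V_g = 0
With fR = 1.30×10⁻⁴ × 409×10³ m = 53.2 m/s:
V = [fR − √((fR)² − 4 fR V_g)]/2 = [53.2 − √(53.2² − 4×53.2×11)]/2 = 15.5 m/s
Supergeostrophic (V > V_g = 11 m/s), as expected around a high.
Converting: 15.5 m/s × 3.6 = 56.0 km/h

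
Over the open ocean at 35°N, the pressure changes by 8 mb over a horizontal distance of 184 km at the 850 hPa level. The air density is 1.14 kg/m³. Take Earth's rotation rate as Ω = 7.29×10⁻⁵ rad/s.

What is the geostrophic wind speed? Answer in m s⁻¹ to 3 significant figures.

45.6 m s⁻¹

Coriolis parameter at 35°N:
f = 2Ω sin φ = 2 × 7.29×10⁻⁵ × sin 35° = 8.36×10⁻⁵ s⁻¹
Pressure gradient: |∂P/∂n| = 800 Pa / 184000 m = 4.35×10⁻³ Pa/m
Geostrophic balance (pressure-gradient force = Coriolis force):
V_g = (1/(fρ)) |∂P/∂n| = 4.35×10⁻³ / (8.36×10⁻⁵ × 1.14) = 45.6 m/s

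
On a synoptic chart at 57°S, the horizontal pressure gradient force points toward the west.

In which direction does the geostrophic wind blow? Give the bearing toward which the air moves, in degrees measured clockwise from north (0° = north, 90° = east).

180°

The pressure-gradient force points toward the west (bearing 270°).
Geostrophic balance: in the Southern Hemisphere the Coriolis force deflects motion to the left, so the geostrophic wind blows 90° to the left of the pressure-gradient force (low pressure on the right).
Rotating 270° by 90° counterclockwise gives 180° — the wind blows toward the south.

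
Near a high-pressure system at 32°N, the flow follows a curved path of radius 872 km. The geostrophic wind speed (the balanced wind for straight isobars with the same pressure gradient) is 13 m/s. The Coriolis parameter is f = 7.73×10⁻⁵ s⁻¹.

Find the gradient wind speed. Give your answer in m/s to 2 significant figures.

18 m/s

Around a high, pressure-gradient force acts outward with centrifugal, so Coriolis balances both:
fV = (1/ρ)|∂P/∂n| + V²/R  →  V² − fR·V + fR·V_g = 0
With fR = 7.73×10⁻⁵ × 872×10³ m = 67.4 m/s:
V = [fR − √((fR)² − 4 fR V_g)]/2 = [67.4 − √(67.4² − 4×67.4×13)]/2 = 17.6 m/s
Supergeostrophic (V > V_g = 13 m/s), as expected around a high.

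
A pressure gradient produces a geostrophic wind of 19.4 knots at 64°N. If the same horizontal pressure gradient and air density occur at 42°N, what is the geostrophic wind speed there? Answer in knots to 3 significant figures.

26.1 knots

With the same pressure gradient and density, V_g ∝ 1/f ∝ 1/sin φ.
V₂ = V₁ · sin φ₁ / sin φ₂ = 19.4 × sin 64° / sin 42°
V₂ = 19.4 × 0.8988/0.6691 = 26.1 knots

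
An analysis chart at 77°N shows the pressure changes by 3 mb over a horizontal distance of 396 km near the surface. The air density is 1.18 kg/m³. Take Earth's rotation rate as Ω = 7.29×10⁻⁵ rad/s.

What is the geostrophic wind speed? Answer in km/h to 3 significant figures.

16.3 km/h

Coriolis parameter at 77°N:
f = 2Ω sin φ = 2 × 7.29×10⁻⁵ × sin 77° = 1.42×10⁻⁴ s⁻¹
Pressure gradient: |∂P/∂n| = 300 Pa / 396000 m = 7.58×10⁻⁴ Pa/m
Geostrophic balance (pressure-gradient force = Coriolis force):
V_g = (1/(fρ)) |∂P/∂n| = 7.58×10⁻⁴ / (1.42×10⁻⁴ × 1.18) = 4.52 m/s
Converting: 4.52 m/s × 3.6 = 16.3 km/h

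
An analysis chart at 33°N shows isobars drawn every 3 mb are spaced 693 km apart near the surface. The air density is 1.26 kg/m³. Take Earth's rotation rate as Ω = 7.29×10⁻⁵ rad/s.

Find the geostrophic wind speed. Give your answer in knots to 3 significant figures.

Coriolis parameter at 33°N:
f = 2Ω sin φ = 2 × 7.29×10⁻⁵ × sin 33° = 7.94×10⁻⁵ s⁻¹
Pressure gradient: |∂P/∂n| = 300 Pa / 693000 m = 4.33×10⁻⁴ Pa/m
Geostrophic balance (pressure-gradient force = Coriolis force):
V_g = (1/(fρ)) |∂P/∂n| = 4.33×10⁻⁴ / (7.94×10⁻⁵ × 1.26) = 4.33 m/s
Converting: 4.33 m/s × 1.944 = 8.41 knots

8.41 knots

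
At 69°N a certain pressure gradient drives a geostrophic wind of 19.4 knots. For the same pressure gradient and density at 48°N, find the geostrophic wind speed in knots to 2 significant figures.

With the same pressure gradient and density, V_g ∝ 1/f ∝ 1/sin φ.
V₂ = V₁ · sin φ₁ / sin φ₂ = 19.4 × sin 69° / sin 48°
V₂ = 19.4 × 0.9336/0.7431 = 24 knots

24 knots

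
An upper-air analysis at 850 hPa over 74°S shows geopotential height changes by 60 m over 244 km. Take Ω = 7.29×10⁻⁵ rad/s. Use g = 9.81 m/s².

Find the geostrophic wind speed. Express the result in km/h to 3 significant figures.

62.0 km/h

Coriolis parameter at 74°S:
f = 2Ω sin φ = 2 × 7.29×10⁻⁵ × sin 74° = 1.40×10⁻⁴ s⁻¹
Height gradient: |∂Z/∂n| = 60 m / 244000 m = 2.46×10⁻⁴
On a pressure surface, geostrophic balance gives V_g = (g/f)|∂Z/∂n|:
V_g = 9.81 × 2.46×10⁻⁴ / 1.40×10⁻⁴ = 17.2 m/s
Converting: 17.2 m/s × 3.6 = 62.0 km/h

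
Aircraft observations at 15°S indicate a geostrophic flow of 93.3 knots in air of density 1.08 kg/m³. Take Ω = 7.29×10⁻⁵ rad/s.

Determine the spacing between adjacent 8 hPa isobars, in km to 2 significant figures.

Coriolis parameter at 15°S:
f = 2Ω sin φ = 2 × 7.29×10⁻⁵ × sin 15° = 3.77×10⁻⁵ s⁻¹
Wind speed in SI: 93.3 knots = 48.0 m/s
Geostrophic balance rearranged: |∂P/∂n| = f ρ V_g
|∂P/∂n| = 3.77×10⁻⁵ × 1.08 × 48.0 = 1.96×10⁻³ Pa/m
Isobar spacing: Δn = ΔP/|∂P/∂n| = 800 Pa / 1.96×10⁻³ Pa/m = 408971 m ≈ 410 km

410 km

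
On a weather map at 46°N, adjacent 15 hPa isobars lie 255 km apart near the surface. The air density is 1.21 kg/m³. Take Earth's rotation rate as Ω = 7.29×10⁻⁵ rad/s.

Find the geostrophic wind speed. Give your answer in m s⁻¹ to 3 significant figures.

46.4 m s⁻¹

Coriolis parameter at 46°N:
f = 2Ω sin φ = 2 × 7.29×10⁻⁵ × sin 46° = 1.05×10⁻⁴ s⁻¹
Pressure gradient: |∂P/∂n| = 1500 Pa / 255000 m = 5.88×10⁻³ Pa/m
Geostrophic balance (pressure-gradient force = Coriolis force):
V_g = (1/(fρ)) |∂P/∂n| = 5.88×10⁻³ / (1.05×10⁻⁴ × 1.21) = 46.4 m/s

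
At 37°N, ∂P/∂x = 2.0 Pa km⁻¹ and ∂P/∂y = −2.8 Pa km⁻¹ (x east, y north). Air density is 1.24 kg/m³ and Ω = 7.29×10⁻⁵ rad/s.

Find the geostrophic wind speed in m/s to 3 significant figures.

31.6 m/s

Coriolis parameter at 37°N:
f = 2Ω sin φ = 2 × 7.29×10⁻⁵ × sin 37° = 8.77×10⁻⁵ s⁻¹
Component geostrophic relations (x east, y north):
u_g = −(1/(fρ)) ∂P/∂y,  v_g = (1/(fρ)) ∂P/∂x
u_g = −(−2.8×10⁻³)/(8.77×10⁻⁵ × 1.24) = 25.7 m/s;  v_g = (2.0×10⁻³)/(8.77×10⁻⁵ × 1.24) = 18.4 m/s
|V_g| = √(u_g² + v_g²) = 31.6 m/s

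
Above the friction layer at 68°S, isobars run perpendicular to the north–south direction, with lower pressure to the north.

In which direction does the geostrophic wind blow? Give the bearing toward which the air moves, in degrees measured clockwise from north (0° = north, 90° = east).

The pressure-gradient force points toward the north (bearing 000°).
Geostrophic balance: in the Southern Hemisphere the Coriolis force deflects motion to the left, so the geostrophic wind blows 90° to the left of the pressure-gradient force (low pressure on the right).
Rotating 000° by 90° counterclockwise gives 270° — the wind blows toward the west.

270°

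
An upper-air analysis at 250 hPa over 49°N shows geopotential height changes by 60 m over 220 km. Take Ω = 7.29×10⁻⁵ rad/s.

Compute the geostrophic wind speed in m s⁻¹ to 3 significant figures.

Coriolis parameter at 49°N:
f = 2Ω sin φ = 2 × 7.29×10⁻⁵ × sin 49° = 1.10×10⁻⁴ s⁻¹
Height gradient: |∂Z/∂n| = 60 m / 220000 m = 2.73×10⁻⁴
On a pressure surface, geostrophic balance gives V_g = (g/f)|∂Z/∂n|:
V_g = 9.81 × 2.73×10⁻⁴ / 1.10×10⁻⁴ = 24.3 m/s

24.3 m s⁻¹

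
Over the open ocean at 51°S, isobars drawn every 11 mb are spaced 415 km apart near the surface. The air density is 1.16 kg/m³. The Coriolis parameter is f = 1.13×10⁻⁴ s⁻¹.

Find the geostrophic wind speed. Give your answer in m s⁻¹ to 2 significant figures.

20 m s⁻¹

Pressure gradient: |∂P/∂n| = 1100 Pa / 415000 m = 2.65×10⁻³ Pa/m
Geostrophic balance (pressure-gradient force = Coriolis force):
V_g = (1/(fρ)) |∂P/∂n| = 2.65×10⁻³ / (1.13×10⁻⁴ × 1.16) = 20.2 m/s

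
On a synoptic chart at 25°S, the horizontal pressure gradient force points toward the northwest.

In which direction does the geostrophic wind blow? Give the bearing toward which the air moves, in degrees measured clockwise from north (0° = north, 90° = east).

225°

The pressure-gradient force points toward the northwest (bearing 315°).
Geostrophic balance: in the Southern Hemisphere the Coriolis force deflects motion to the left, so the geostrophic wind blows 90° to the left of the pressure-gradient force (low pressure on the right).
Rotating 315° by 90° counterclockwise gives 225° — the wind blows toward the southwest.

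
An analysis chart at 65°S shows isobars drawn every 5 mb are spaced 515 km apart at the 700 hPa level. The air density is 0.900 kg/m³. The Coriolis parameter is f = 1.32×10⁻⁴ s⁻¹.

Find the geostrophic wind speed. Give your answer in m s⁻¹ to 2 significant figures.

8.2 m s⁻¹

Pressure gradient: |∂P/∂n| = 500 Pa / 515000 m = 9.71×10⁻⁴ Pa/m
Geostrophic balance (pressure-gradient force = Coriolis force):
V_g = (1/(fρ)) |∂P/∂n| = 9.71×10⁻⁴ / (1.32×10⁻⁴ × 0.900) = 8.17 m/s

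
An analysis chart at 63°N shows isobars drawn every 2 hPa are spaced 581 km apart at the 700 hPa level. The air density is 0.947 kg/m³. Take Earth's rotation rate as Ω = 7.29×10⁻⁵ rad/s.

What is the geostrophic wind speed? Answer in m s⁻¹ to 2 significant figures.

2.8 m s⁻¹

Coriolis parameter at 63°N:
f = 2Ω sin φ = 2 × 7.29×10⁻⁵ × sin 63° = 1.30×10⁻⁴ s⁻¹
Pressure gradient: |∂P/∂n| = 200 Pa / 581000 m = 3.44×10⁻⁴ Pa/m
Geostrophic balance (pressure-gradient force = Coriolis force):
V_g = (1/(fρ)) |∂P/∂n| = 3.44×10⁻⁴ / (1.30×10⁻⁴ × 0.947) = 2.80 m/s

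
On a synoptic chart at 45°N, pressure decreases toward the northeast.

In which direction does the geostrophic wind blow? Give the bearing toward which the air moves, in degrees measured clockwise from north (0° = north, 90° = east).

The pressure-gradient force points toward the northeast (bearing 045°).
Geostrophic balance: in the Northern Hemisphere the Coriolis force deflects motion to the right, so the geostrophic wind blows 90° to the right of the pressure-gradient force (low pressure on the left).
Rotating 045° by 90° clockwise gives 135° — the wind blows toward the southeast.

135°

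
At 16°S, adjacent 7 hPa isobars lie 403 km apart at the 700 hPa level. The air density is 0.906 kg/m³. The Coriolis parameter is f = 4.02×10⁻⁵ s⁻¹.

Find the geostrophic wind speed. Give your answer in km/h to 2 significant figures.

170 km/h

Pressure gradient: |∂P/∂n| = 700 Pa / 403000 m = 1.74×10⁻³ Pa/m
Geostrophic balance (pressure-gradient force = Coriolis force):
V_g = (1/(fρ)) |∂P/∂n| = 1.74×10⁻³ / (4.02×10⁻⁵ × 0.906) = 47.7 m/s
Converting: 47.7 m/s × 3.6 = 170 km/h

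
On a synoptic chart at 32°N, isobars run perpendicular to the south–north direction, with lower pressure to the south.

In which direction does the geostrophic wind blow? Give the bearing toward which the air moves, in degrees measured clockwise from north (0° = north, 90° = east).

270°

The pressure-gradient force points toward the south (bearing 180°).
Geostrophic balance: in the Northern Hemisphere the Coriolis force deflects motion to the right, so the geostrophic wind blows 90° to the right of the pressure-gradient force (low pressure on the left).
Rotating 180° by 90° clockwise gives 270° — the wind blows toward the west.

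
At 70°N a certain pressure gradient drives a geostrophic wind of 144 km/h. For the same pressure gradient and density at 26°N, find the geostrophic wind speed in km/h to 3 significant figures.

309 km/h

With the same pressure gradient and density, V_g ∝ 1/f ∝ 1/sin φ.
V₂ = V₁ · sin φ₁ / sin φ₂ = 144 × sin 70° / sin 26°
V₂ = 144 × 0.9397/0.4384 = 309 km/h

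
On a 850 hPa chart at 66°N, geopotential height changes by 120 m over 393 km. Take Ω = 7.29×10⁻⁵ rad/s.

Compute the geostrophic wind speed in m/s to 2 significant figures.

22 m/s

Coriolis parameter at 66°N:
f = 2Ω sin φ = 2 × 7.29×10⁻⁵ × sin 66° = 1.33×10⁻⁴ s⁻¹
Height gradient: |∂Z/∂n| = 120 m / 393000 m = 3.05×10⁻⁴
On a pressure surface, geostrophic balance gives V_g = (g/f)|∂Z/∂n|:
V_g = 9.81 × 3.05×10⁻⁴ / 1.33×10⁻⁴ = 22.5 m/s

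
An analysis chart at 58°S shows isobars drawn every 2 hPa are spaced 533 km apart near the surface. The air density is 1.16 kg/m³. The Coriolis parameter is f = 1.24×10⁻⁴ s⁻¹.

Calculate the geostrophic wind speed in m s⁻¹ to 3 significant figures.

Pressure gradient: |∂P/∂n| = 200 Pa / 533000 m = 3.75×10⁻⁴ Pa/m
Geostrophic balance (pressure-gradient force = Coriolis force):
V_g = (1/(fρ)) |∂P/∂n| = 3.75×10⁻⁴ / (1.24×10⁻⁴ × 1.16) = 2.61 m/s

2.61 m s⁻¹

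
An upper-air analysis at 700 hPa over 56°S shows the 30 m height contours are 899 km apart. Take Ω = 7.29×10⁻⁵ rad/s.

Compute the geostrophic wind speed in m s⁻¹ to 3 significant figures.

Coriolis parameter at 56°S:
f = 2Ω sin φ = 2 × 7.29×10⁻⁵ × sin 56° = 1.21×10⁻⁴ s⁻¹
Height gradient: |∂Z/∂n| = 30 m / 899000 m = 3.34×10⁻⁵
On a pressure surface, geostrophic balance gives V_g = (g/f)|∂Z/∂n|:
V_g = 9.81 × 3.34×10⁻⁵ / 1.21×10⁻⁴ = 2.71 m/s

2.71 m s⁻¹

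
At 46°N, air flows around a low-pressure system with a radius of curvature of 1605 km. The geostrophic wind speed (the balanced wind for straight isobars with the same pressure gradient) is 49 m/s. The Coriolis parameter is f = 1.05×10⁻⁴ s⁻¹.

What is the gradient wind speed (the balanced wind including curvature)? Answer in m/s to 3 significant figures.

39.7 m/s

Around a low, centrifugal force acts outward with Coriolis, so pressure-gradient force balances both:
(1/ρ)|∂P/∂n| = fV + V²/R  →  V² + fR·V − fR·V_g = 0
With fR = 1.05×10⁻⁴ × 1605×10³ m = 169 m/s:
V = [−fR + √((fR)² + 4 fR V_g)]/2 = [−169 + √(169² + 4×169×49)]/2 = 39.7 m/s
Subgeostrophic (V < V_g = 49 m/s), as expected around a low.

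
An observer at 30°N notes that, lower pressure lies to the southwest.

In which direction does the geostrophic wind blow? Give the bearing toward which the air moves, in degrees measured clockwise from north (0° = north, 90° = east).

315°

The pressure-gradient force points toward the southwest (bearing 225°).
Geostrophic balance: in the Northern Hemisphere the Coriolis force deflects motion to the right, so the geostrophic wind blows 90° to the right of the pressure-gradient force (low pressure on the left).
Rotating 225° by 90° clockwise gives 315° — the wind blows toward the northwest.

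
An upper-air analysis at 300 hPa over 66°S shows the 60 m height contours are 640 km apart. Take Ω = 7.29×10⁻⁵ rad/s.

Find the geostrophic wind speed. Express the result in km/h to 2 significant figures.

25 km/h

Coriolis parameter at 66°S:
f = 2Ω sin φ = 2 × 7.29×10⁻⁵ × sin 66° = 1.33×10⁻⁴ s⁻¹
Height gradient: |∂Z/∂n| = 60 m / 640000 m = 9.38×10⁻⁵
On a pressure surface, geostrophic balance gives V_g = (g/f)|∂Z/∂n|:
V_g = 9.81 × 9.38×10⁻⁵ / 1.33×10⁻⁴ = 6.90 m/s
Converting: 6.90 m/s × 3.6 = 25 km/h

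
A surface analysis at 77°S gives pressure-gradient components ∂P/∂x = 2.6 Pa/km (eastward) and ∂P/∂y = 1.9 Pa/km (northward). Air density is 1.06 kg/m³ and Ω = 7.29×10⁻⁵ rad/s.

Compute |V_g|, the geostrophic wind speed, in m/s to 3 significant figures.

Coriolis parameter at 77°S:
f = 2Ω sin φ = 2 × 7.29×10⁻⁵ × sin 77° = 1.42×10⁻⁴ s⁻¹
In the Southern Hemisphere f is negative: f = −1.42×10⁻⁴ s⁻¹.
Component geostrophic relations (x east, y north):
u_g = −(1/(fρ)) ∂P/∂y,  v_g = (1/(fρ)) ∂P/∂x
u_g = −(1.9×10⁻³)/(−1.42×10⁻⁴ × 1.06) = 12.6 m/s;  v_g = (2.6×10⁻³)/(−1.42×10⁻⁴ × 1.06) = −17.3 m/s
|V_g| = √(u_g² + v_g²) = 21.4 m/s

21.4 m/s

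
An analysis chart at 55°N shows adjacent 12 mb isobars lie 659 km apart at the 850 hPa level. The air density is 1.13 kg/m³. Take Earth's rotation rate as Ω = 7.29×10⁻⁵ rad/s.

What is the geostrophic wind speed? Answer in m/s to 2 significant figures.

13 m/s

Coriolis parameter at 55°N:
f = 2Ω sin φ = 2 × 7.29×10⁻⁵ × sin 55° = 1.19×10⁻⁴ s⁻¹
Pressure gradient: |∂P/∂n| = 1200 Pa / 659000 m = 1.82×10⁻³ Pa/m
Geostrophic balance (pressure-gradient force = Coriolis force):
V_g = (1/(fρ)) |∂P/∂n| = 1.82×10⁻³ / (1.19×10⁻⁴ × 1.13) = 13.5 m/s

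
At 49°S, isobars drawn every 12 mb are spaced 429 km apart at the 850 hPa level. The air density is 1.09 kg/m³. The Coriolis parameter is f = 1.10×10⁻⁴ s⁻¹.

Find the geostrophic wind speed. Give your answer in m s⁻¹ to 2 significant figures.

Pressure gradient: |∂P/∂n| = 1200 Pa / 429000 m = 2.80×10⁻³ Pa/m
Geostrophic balance (pressure-gradient force = Coriolis force):
V_g = (1/(fρ)) |∂P/∂n| = 2.80×10⁻³ / (1.10×10⁻⁴ × 1.09) = 23.3 m/s

23 m s⁻¹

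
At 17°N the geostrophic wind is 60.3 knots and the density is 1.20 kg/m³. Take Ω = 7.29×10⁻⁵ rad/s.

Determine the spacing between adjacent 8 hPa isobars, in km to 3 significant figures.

504 km

Coriolis parameter at 17°N:
f = 2Ω sin φ = 2 × 7.29×10⁻⁵ × sin 17° = 4.26×10⁻⁵ s⁻¹
Wind speed in SI: 60.3 knots = 31.0 m/s
Geostrophic balance rearranged: |∂P/∂n| = f ρ V_g
|∂P/∂n| = 4.26×10⁻⁵ × 1.20 × 31.0 = 1.59×10⁻³ Pa/m
Isobar spacing: Δn = ΔP/|∂P/∂n| = 800 Pa / 1.59×10⁻³ Pa/m = 504151 m ≈ 504 km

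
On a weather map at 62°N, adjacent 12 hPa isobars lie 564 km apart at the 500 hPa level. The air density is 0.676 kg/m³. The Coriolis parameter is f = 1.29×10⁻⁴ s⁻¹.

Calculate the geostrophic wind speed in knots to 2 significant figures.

Pressure gradient: |∂P/∂n| = 1200 Pa / 564000 m = 2.13×10⁻³ Pa/m
Geostrophic balance (pressure-gradient force = Coriolis force):
V_g = (1/(fρ)) |∂P/∂n| = 2.13×10⁻³ / (1.29×10⁻⁴ × 0.676) = 24.4 m/s
Converting: 24.4 m/s × 1.944 = 47 knots

47 knots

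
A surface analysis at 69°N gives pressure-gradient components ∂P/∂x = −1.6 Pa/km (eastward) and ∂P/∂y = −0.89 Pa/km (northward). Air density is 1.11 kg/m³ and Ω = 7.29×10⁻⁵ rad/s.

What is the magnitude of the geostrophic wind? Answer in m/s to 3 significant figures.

12.1 m/s

Coriolis parameter at 69°N:
f = 2Ω sin φ = 2 × 7.29×10⁻⁵ × sin 69° = 1.36×10⁻⁴ s⁻¹
Component geostrophic relations (x east, y north):
u_g = −(1/(fρ)) ∂P/∂y,  v_g = (1/(fρ)) ∂P/∂x
u_g = −(−0.89×10⁻³)/(1.36×10⁻⁴ × 1.11) = 5.89 m/s;  v_g = (−1.6×10⁻³)/(1.36×10⁻⁴ × 1.11) = −10.6 m/s
|V_g| = √(u_g² + v_g²) = 12.1 m/s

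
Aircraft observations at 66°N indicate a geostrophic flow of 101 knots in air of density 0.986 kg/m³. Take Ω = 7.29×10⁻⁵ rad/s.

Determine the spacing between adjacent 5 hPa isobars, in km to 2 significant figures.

Coriolis parameter at 66°N:
f = 2Ω sin φ = 2 × 7.29×10⁻⁵ × sin 66° = 1.33×10⁻⁴ s⁻¹
Wind speed in SI: 101 knots = 52.0 m/s
Geostrophic balance rearranged: |∂P/∂n| = f ρ V_g
|∂P/∂n| = 1.33×10⁻⁴ × 0.986 × 52.0 = 6.82×10⁻³ Pa/m
Isobar spacing: Δn = ΔP/|∂P/∂n| = 500 Pa / 6.82×10⁻³ Pa/m = 73273 m ≈ 73 km

73 km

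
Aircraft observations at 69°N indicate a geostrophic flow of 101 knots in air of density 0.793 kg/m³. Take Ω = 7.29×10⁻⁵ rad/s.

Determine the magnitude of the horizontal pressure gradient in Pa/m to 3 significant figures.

Coriolis parameter at 69°N:
f = 2Ω sin φ = 2 × 7.29×10⁻⁵ × sin 69° = 1.36×10⁻⁴ s⁻¹
Wind speed in SI: 101 knots = 52.0 m/s
Geostrophic balance rearranged: |∂P/∂n| = f ρ V_g
|∂P/∂n| = 1.36×10⁻⁴ × 0.793 × 52.0 = 5.61×10⁻³ Pa/m

5.61×10⁻³ Pa/m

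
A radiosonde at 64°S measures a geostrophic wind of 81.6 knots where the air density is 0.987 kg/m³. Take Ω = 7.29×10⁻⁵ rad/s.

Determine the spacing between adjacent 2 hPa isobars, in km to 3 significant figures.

36.8 km

Coriolis parameter at 64°S:
f = 2Ω sin φ = 2 × 7.29×10⁻⁵ × sin 64° = 1.31×10⁻⁴ s⁻¹
Wind speed in SI: 81.6 knots = 42.0 m/s
Geostrophic balance rearranged: |∂P/∂n| = f ρ V_g
|∂P/∂n| = 1.31×10⁻⁴ × 0.987 × 42.0 = 5.43×10⁻³ Pa/m
Isobar spacing: Δn = ΔP/|∂P/∂n| = 200 Pa / 5.43×10⁻³ Pa/m = 36836 m ≈ 36.8 km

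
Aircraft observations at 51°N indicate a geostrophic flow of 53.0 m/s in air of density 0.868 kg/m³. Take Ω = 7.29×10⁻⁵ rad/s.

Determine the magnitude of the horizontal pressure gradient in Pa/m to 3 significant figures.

5.21×10⁻³ Pa/m

Coriolis parameter at 51°N:
f = 2Ω sin φ = 2 × 7.29×10⁻⁵ × sin 51° = 1.13×10⁻⁴ s⁻¹
Geostrophic balance rearranged: |∂P/∂n| = f ρ V_g
|∂P/∂n| = 1.13×10⁻⁴ × 0.868 × 53.0 = 5.21×10⁻³ Pa/m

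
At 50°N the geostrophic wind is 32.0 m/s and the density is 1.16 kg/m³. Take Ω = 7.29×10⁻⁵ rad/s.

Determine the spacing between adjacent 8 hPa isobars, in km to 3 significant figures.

Coriolis parameter at 50°N:
f = 2Ω sin φ = 2 × 7.29×10⁻⁵ × sin 50° = 1.12×10⁻⁴ s⁻¹
Geostrophic balance rearranged: |∂P/∂n| = f ρ V_g
|∂P/∂n| = 1.12×10⁻⁴ × 1.16 × 32.0 = 4.15×10⁻³ Pa/m
Isobar spacing: Δn = ΔP/|∂P/∂n| = 800 Pa / 4.15×10⁻³ Pa/m = 192961 m ≈ 193 km

193 km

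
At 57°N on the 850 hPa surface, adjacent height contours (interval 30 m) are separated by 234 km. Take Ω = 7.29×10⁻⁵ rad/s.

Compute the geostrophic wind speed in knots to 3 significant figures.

Coriolis parameter at 57°N:
f = 2Ω sin φ = 2 × 7.29×10⁻⁵ × sin 57° = 1.22×10⁻⁴ s⁻¹
Height gradient: |∂Z/∂n| = 30 m / 234000 m = 1.28×10⁻⁴
On a pressure surface, geostrophic balance gives V_g = (g/f)|∂Z/∂n|:
V_g = 9.81 × 1.28×10⁻⁴ / 1.22×10⁻⁴ = 10.3 m/s
Converting: 10.3 m/s × 1.944 = 20.0 knots

20.0 knots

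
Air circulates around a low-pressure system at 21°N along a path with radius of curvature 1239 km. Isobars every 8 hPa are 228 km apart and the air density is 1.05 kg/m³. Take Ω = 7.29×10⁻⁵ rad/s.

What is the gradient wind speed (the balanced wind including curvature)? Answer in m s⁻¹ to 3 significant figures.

39.7 m s⁻¹

Coriolis parameter at 21°N:
f = 2Ω sin φ = 2 × 7.29×10⁻⁵ × sin 21° = 5.23×10⁻⁵ s⁻¹
Pressure gradient: |∂P/∂n| = 800 Pa / 228000 m = 3.51×10⁻³ Pa/m
Geostrophic speed: V_g = |∂P/∂n|/(fρ) = 3.51×10⁻³/(5.23×10⁻⁵ × 1.05) = 64.0 m/s
Around a low, centrifugal force acts outward with Coriolis, so pressure-gradient force balances both:
(1/ρ)|∂P/∂n| = fV + V²/R  →  V² + fR·V − fR·V_g = 0
With fR = 5.23×10⁻⁵ × 1239×10³ m = 64.7 m/s:
V = [−fR + √((fR)² + 4 fR V_g)]/2 = [−64.7 + √(64.7² + 4×64.7×64)]/2 = 39.7 m/s
Subgeostrophic (V < V_g = 64 m/s), as expected around a low.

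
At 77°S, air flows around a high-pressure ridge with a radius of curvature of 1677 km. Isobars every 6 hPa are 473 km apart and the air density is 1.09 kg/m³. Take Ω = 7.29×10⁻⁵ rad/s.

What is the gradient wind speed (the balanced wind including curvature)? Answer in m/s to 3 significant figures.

8.49 m/s

Coriolis parameter at 77°S:
f = 2Ω sin φ = 2 × 7.29×10⁻⁵ × sin 77° = 1.42×10⁻⁴ s⁻¹
Pressure gradient: |∂P/∂n| = 600 Pa / 473000 m = 1.27×10⁻³ Pa/m
Geostrophic speed: V_g = |∂P/∂n|/(fρ) = 1.27×10⁻³/(1.42×10⁻⁴ × 1.09) = 8.19 m/s
Around a high, pressure-gradient force acts outward with centrifugal, so Coriolis balances both:
fV = (1/ρ)|∂P/∂n| + V²/R  →  V² − fR·V + fR·V_g = 0
With fR = 1.42×10⁻⁴ × 1677×10³ m = 238 m/s:
V = [fR − √((fR)² − 4 fR V_g)]/2 = [238 − √(238² − 4×238×8.19)]/2 = 8.49 m/s
Supergeostrophic (V > V_g = 8.19 m/s), as expected around a high.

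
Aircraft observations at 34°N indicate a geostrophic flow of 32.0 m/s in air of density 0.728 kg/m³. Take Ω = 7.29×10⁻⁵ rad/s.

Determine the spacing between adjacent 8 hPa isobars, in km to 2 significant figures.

420 km

Coriolis parameter at 34°N:
f = 2Ω sin φ = 2 × 7.29×10⁻⁵ × sin 34° = 8.15×10⁻⁵ s⁻¹
Geostrophic balance rearranged: |∂P/∂n| = f ρ V_g
|∂P/∂n| = 8.15×10⁻⁵ × 0.728 × 32.0 = 1.90×10⁻³ Pa/m
Isobar spacing: Δn = ΔP/|∂P/∂n| = 800 Pa / 1.90×10⁻³ Pa/m = 421201 m ≈ 420 km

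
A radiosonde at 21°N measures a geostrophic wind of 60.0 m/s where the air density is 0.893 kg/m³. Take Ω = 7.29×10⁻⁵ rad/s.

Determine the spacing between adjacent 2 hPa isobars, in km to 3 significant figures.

Coriolis parameter at 21°N:
f = 2Ω sin φ = 2 × 7.29×10⁻⁵ × sin 21° = 5.23×10⁻⁵ s⁻¹
Geostrophic balance rearranged: |∂P/∂n| = f ρ V_g
|∂P/∂n| = 5.23×10⁻⁵ × 0.893 × 60.0 = 2.80×10⁻³ Pa/m
Isobar spacing: Δn = ΔP/|∂P/∂n| = 200 Pa / 2.80×10⁻³ Pa/m = 71440 m ≈ 71.4 km

71.4 km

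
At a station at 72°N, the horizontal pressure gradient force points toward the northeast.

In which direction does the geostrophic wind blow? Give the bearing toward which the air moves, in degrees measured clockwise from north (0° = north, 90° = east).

135°

The pressure-gradient force points toward the northeast (bearing 045°).
Geostrophic balance: in the Northern Hemisphere the Coriolis force deflects motion to the right, so the geostrophic wind blows 90° to the right of the pressure-gradient force (low pressure on the left).
Rotating 045° by 90° clockwise gives 135° — the wind blows toward the southeast.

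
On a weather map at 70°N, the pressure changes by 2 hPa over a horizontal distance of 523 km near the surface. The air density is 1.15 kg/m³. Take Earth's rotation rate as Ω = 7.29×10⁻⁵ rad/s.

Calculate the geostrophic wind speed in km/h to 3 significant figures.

8.74 km/h

Coriolis parameter at 70°N:
f = 2Ω sin φ = 2 × 7.29×10⁻⁵ × sin 70° = 1.37×10⁻⁴ s⁻¹
Pressure gradient: |∂P/∂n| = 200 Pa / 523000 m = 3.82×10⁻⁴ Pa/m
Geostrophic balance (pressure-gradient force = Coriolis force):
V_g = (1/(fρ)) |∂P/∂n| = 3.82×10⁻⁴ / (1.37×10⁻⁴ × 1.15) = 2.43 m/s
Converting: 2.43 m/s × 3.6 = 8.74 km/h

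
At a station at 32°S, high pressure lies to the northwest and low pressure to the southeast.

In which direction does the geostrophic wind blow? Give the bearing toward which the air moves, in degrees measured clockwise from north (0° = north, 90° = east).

045°

The pressure-gradient force points toward the southeast (bearing 135°).
Geostrophic balance: in the Southern Hemisphere the Coriolis force deflects motion to the left, so the geostrophic wind blows 90° to the left of the pressure-gradient force (low pressure on the right).
Rotating 135° by 90° counterclockwise gives 045° — the wind blows toward the northeast.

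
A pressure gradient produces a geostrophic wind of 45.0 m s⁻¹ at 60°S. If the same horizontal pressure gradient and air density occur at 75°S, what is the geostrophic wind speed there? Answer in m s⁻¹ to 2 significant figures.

40 m s⁻¹

With the same pressure gradient and density, V_g ∝ 1/f ∝ 1/sin φ.
V₂ = V₁ · sin φ₁ / sin φ₂ = 45.0 × sin 60° / sin 75°
V₂ = 45.0 × 0.8660/0.9659 = 40 m s⁻¹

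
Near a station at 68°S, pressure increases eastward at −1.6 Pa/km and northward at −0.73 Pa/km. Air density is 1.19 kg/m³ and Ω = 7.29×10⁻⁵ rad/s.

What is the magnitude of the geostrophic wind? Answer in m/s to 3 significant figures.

Coriolis parameter at 68°S:
f = 2Ω sin φ = 2 × 7.29×10⁻⁵ × sin 68° = 1.35×10⁻⁴ s⁻¹
In the Southern Hemisphere f is negative: f = −1.35×10⁻⁴ s⁻¹.
Component geostrophic relations (x east, y north):
u_g = −(1/(fρ)) ∂P/∂y,  v_g = (1/(fρ)) ∂P/∂x
u_g = −(−0.73×10⁻³)/(−1.35×10⁻⁴ × 1.19) = −4.54 m/s;  v_g = (−1.6×10⁻³)/(−1.35×10⁻⁴ × 1.19) = 9.95 m/s
|V_g| = √(u_g² + v_g²) = 10.9 m/s

10.9 m/s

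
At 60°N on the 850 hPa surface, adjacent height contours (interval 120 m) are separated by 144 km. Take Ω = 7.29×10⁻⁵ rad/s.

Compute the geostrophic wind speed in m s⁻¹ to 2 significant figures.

65 m s⁻¹

Coriolis parameter at 60°N:
f = 2Ω sin φ = 2 × 7.29×10⁻⁵ × sin 60° = 1.26×10⁻⁴ s⁻¹
Height gradient: |∂Z/∂n| = 120 m / 144000 m = 8.33×10⁻⁴
On a pressure surface, geostrophic balance gives V_g = (g/f)|∂Z/∂n|:
V_g = 9.81 × 8.33×10⁻⁴ / 1.26×10⁻⁴ = 64.7 m/s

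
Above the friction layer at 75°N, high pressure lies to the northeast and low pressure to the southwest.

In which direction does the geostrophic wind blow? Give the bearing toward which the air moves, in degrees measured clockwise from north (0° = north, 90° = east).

315°

The pressure-gradient force points toward the southwest (bearing 225°).
Geostrophic balance: in the Northern Hemisphere the Coriolis force deflects motion to the right, so the geostrophic wind blows 90° to the right of the pressure-gradient force (low pressure on the left).
Rotating 225° by 90° clockwise gives 315° — the wind blows toward the northwest.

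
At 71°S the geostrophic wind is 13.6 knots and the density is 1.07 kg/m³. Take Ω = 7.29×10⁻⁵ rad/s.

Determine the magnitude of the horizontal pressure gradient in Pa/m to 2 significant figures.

1.0×10⁻³ Pa/m

Coriolis parameter at 71°S:
f = 2Ω sin φ = 2 × 7.29×10⁻⁵ × sin 71° = 1.38×10⁻⁴ s⁻¹
Wind speed in SI: 13.6 knots = 7.00 m/s
Geostrophic balance rearranged: |∂P/∂n| = f ρ V_g
|∂P/∂n| = 1.38×10⁻⁴ × 1.07 × 7.00 = 1.03×10⁻³ Pa/m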